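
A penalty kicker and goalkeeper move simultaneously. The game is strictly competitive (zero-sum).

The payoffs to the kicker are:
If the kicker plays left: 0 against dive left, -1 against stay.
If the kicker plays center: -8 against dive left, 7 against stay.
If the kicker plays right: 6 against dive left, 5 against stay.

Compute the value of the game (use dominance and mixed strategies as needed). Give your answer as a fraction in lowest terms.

41/8

Row left is strictly dominated by row right, so the kicker never plays it.
The remaining 2×2 game on (center, right) × (dive left, stay) has no saddle point. Let the kicker play center with probability p; indifference gives −8p + 6(1−p) = 7p + 5(1−p), so p = 1/16.
Similarly the goalkeeper's optimal q on dive left is 1/8, and the value is -8·(1/8) + (7)·(7/8) = 41/8.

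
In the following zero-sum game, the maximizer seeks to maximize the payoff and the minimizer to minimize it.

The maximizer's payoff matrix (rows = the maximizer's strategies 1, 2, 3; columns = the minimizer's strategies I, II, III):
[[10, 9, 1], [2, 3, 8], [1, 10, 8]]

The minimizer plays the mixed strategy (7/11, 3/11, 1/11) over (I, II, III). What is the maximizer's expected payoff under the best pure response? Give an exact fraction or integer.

1: (10)·(7/11) + (9)·(3/11) + (1)·(1/11) = 98/11.
2: (2)·(7/11) + (3)·(3/11) + (8)·(1/11) = 31/11.
3: (1)·(7/11) + (10)·(3/11) + (8)·(1/11) = 45/11.
The best pure response is 1 with expected payoff 98/11.

98/11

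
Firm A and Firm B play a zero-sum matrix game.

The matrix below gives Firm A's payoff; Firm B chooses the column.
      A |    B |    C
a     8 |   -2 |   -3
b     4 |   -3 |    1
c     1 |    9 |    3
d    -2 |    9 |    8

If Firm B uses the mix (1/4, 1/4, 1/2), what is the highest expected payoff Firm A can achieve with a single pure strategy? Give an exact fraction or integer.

a: (8)·(1/4) + (-2)·(1/4) + (-3)·(1/2) = 0.
b: (4)·(1/4) + (-3)·(1/4) + (1)·(1/2) = 3/4.
c: (1)·(1/4) + (9)·(1/4) + (3)·(1/2) = 4.
d: (-2)·(1/4) + (9)·(1/4) + (8)·(1/2) = 23/4.
The best pure response is d with expected payoff 23/4.

23/4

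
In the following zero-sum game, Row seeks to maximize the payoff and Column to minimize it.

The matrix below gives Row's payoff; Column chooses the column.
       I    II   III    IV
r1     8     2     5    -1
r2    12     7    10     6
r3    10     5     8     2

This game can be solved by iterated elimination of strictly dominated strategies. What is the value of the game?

6

Row r3 is strictly dominated by row r2 (12>10, 7>5, 10>8, 6>2); eliminate r3.
Row r1 is strictly dominated by row r2 (12>8, 7>2, 10>5, 6>-1); eliminate r1.
Column II is strictly dominated by IV for Column (6<7); eliminate II.
Column I is strictly dominated by III for Column (10<12); eliminate I.
Column III is strictly dominated by IV for Column (6<10); eliminate III.
Only (r2, IV) remains, with payoff 6.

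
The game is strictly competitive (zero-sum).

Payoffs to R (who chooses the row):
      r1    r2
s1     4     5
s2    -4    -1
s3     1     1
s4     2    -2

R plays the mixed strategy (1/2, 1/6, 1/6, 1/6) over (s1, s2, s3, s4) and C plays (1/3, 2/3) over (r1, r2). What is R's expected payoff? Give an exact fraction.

37/18

Against (1/3, 2/3), each row's expected payoff is s1: 14/3; s2: -2; s3: 1; s4: -2/3.
Taking the (1/2, 1/6, 1/6, 1/6)-weighted average: (1/2)·(14/3) + (1/6)·(-2) + (1/6)·(1) + (1/6)·(-2/3) = 37/18.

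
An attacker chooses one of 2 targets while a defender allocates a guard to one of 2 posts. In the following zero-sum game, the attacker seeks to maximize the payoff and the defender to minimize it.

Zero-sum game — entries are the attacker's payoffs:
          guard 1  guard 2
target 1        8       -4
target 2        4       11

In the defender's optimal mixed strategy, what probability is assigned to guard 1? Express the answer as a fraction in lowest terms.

15/19

Row minima are -4 and 4, so the attacker's maximin is 4; column maxima are 8 and 11, so the defender's minimax is 8. These differ, so the equilibrium is in mixed strategies.
Let the defender play guard 1 with probability q. The attacker is indifferent when 8q − 4(1−q) = 4q + 11(1−q), giving q = 15/19.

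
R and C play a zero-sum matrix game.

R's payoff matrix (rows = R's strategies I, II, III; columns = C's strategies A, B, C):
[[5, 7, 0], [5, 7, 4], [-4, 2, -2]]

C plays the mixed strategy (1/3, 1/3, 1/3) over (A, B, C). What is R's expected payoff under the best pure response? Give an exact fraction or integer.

16/3

I: (5)·(1/3) + (7)·(1/3) + (0)·(1/3) = 4.
II: (5)·(1/3) + (7)·(1/3) + (4)·(1/3) = 16/3.
III: (-4)·(1/3) + (2)·(1/3) + (-2)·(1/3) = -4/3.
The best pure response is II with expected payoff 16/3.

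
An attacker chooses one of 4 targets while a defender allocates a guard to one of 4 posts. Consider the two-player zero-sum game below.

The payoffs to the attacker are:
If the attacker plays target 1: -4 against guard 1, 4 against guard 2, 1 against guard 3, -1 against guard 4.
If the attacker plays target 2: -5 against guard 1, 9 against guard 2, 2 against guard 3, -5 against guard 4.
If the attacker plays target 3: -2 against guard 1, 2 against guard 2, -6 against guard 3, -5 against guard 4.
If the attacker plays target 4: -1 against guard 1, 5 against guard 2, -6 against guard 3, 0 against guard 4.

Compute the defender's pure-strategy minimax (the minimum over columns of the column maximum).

-1

The worst case (largest entry) in each column is guard 1: -1, guard 2: 9, guard 3: 2, guard 4: 0.
The best (smallest) of these is -1.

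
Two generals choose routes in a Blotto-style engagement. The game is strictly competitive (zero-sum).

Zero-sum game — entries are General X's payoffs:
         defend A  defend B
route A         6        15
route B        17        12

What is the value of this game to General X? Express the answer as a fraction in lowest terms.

183/14

Row minima are 6 and 12, so General X's maximin is 12; column maxima are 17 and 15, so General Y's minimax is 15. These differ, so the equilibrium is in mixed strategies.
Let General X play route A with probability p. General Y is indifferent when 6p + 17(1−p) = 15p + 12(1−p), giving p = 5/14.
Let General Y play defend A with probability q. General X is indifferent when 6q + 15(1−q) = 17q + 12(1−q), giving q = 3/14.
The value is 6·(3/14) + (15)·(11/14) = 183/14.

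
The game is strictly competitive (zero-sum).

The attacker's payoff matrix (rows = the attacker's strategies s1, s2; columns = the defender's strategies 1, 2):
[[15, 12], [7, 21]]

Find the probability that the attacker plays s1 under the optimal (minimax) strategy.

14/17

Row minima are 12 and 7, so the attacker's maximin is 12; column maxima are 15 and 21, so the defender's minimax is 15. These differ, so the equilibrium is in mixed strategies.
Let the attacker play s1 with probability p. The defender is indifferent when 15p + 7(1−p) = 12p + 21(1−p), giving p = 14/17.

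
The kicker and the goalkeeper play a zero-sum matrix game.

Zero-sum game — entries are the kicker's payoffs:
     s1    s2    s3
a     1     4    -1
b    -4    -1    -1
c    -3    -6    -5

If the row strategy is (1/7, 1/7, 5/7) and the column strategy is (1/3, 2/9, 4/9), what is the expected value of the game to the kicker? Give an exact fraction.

-24/7

Against (1/3, 2/9, 4/9), each row's expected payoff is a: 7/9; b: -2; c: -41/9.
Taking the (1/7, 1/7, 5/7)-weighted average: (1/7)·(7/9) + (1/7)·(-2) + (5/7)·(-41/9) = -24/7.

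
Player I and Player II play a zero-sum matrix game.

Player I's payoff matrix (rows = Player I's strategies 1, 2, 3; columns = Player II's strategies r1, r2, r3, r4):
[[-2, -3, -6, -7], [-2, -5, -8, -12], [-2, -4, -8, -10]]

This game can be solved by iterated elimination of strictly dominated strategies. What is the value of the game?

Column r3 is strictly dominated by r4 for Player II (-7<-6, -12<-8, -10<-8); eliminate r3.
Column r2 is strictly dominated by r4 for Player II (-7<-3, -12<-5, -10<-4); eliminate r2.
Column r1 is strictly dominated by r4 for Player II (-7<-2, -12<-2, -10<-2); eliminate r1.
Row 3 is strictly dominated by row 1 (-7>-10); eliminate 3.
Row 2 is strictly dominated by row 1 (-7>-12); eliminate 2.
Only (1, r4) remains, with payoff -7.

-7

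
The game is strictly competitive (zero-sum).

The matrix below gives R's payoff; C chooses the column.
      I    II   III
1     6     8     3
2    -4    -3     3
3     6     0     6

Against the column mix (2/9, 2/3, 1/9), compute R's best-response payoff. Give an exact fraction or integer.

7

1: (6)·(2/9) + (8)·(2/3) + (3)·(1/9) = 7.
2: (-4)·(2/9) + (-3)·(2/3) + (3)·(1/9) = -23/9.
3: (6)·(2/9) + (0)·(2/3) + (6)·(1/9) = 2.
The best pure response is 1 with expected payoff 7.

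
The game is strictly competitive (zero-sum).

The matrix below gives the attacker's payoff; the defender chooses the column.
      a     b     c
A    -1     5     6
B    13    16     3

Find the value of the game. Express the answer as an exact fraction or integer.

81/17

Column b is strictly dominated by a for the defender (it gives the attacker more in every row).
The remaining 2×2 game on (A, B) × (a, c) has no saddle point. Let the attacker play A with probability p; indifference gives −p + 13(1−p) = 6p + 3(1−p), so p = 10/17.
Similarly the defender's optimal q on a is 3/17, and the value is -1·(3/17) + (6)·(14/17) = 81/17.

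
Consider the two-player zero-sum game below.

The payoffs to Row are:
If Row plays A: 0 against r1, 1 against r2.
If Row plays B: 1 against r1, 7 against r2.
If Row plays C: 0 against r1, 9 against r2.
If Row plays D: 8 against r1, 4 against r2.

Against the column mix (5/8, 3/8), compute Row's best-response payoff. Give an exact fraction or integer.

13/2

A: (0)·(5/8) + (1)·(3/8) = 3/8.
B: (1)·(5/8) + (7)·(3/8) = 13/4.
C: (0)·(5/8) + (9)·(3/8) = 27/8.
D: (8)·(5/8) + (4)·(3/8) = 13/2.
The best pure response is D with expected payoff 13/2.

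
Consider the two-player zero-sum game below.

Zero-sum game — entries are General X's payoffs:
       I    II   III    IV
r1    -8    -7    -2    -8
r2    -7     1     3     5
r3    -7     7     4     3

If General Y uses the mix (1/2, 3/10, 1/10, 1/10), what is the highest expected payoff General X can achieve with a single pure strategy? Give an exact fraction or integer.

-7/10

r1: (-8)·(1/2) + (-7)·(3/10) + (-2)·(1/10) + (-8)·(1/10) = -71/10.
r2: (-7)·(1/2) + (1)·(3/10) + (3)·(1/10) + (5)·(1/10) = -12/5.
r3: (-7)·(1/2) + (7)·(3/10) + (4)·(1/10) + (3)·(1/10) = -7/10.
The best pure response is r3 with expected payoff -7/10.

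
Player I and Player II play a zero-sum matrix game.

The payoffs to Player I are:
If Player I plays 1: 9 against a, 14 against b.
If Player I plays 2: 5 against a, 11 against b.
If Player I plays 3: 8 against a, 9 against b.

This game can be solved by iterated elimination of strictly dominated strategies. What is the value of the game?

9

Column b is strictly dominated by a for Player II (9<14, 5<11, 8<9); eliminate b.
Row 3 is strictly dominated by row 1 (9>8); eliminate 3.
Row 2 is strictly dominated by row 1 (9>5); eliminate 2.
Only (1, a) remains, with payoff 9.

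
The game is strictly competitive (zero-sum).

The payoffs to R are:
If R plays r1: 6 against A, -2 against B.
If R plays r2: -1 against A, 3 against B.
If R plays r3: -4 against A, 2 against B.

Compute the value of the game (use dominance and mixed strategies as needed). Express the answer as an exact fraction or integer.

Row r3 is strictly dominated by row r2, so R never plays it.
The remaining 2×2 game on (r1, r2) × (A, B) has no saddle point. Let R play r1 with probability p; indifference gives 6p − (1−p) = −2p + 3(1−p), so p = 1/3.
Similarly C's optimal q on A is 5/12, and the value is 6·(5/12) + (-2)·(7/12) = 4/3.

4/3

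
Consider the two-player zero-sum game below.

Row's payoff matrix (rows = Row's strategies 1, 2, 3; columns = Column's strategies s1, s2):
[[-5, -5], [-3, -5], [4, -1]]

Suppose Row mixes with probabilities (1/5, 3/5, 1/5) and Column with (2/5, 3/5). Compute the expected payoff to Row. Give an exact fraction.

-83/25

Against (2/5, 3/5), each row's expected payoff is 1: -5; 2: -21/5; 3: 1.
Taking the (1/5, 3/5, 1/5)-weighted average: (1/5)·(-5) + (3/5)·(-21/5) + (1/5)·(1) = -83/25.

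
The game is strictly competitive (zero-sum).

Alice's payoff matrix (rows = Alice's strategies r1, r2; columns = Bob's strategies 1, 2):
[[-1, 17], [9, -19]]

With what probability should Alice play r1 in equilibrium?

14/23

Row minima are -1 and -19, so Alice's maximin is -1; column maxima are 9 and 17, so Bob's minimax is 9. These differ, so the equilibrium is in mixed strategies.
Let Alice play r1 with probability p. Bob is indifferent when −p + 9(1−p) = 17p − 19(1−p), giving p = 14/23.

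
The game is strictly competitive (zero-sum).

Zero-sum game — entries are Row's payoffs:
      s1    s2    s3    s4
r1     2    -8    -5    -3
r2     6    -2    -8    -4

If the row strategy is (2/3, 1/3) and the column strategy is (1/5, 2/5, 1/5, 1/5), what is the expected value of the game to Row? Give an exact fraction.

-18/5

Against (1/5, 2/5, 1/5, 1/5), each row's expected payoff is r1: -22/5; r2: -2.
Taking the (2/3, 1/3)-weighted average: (2/3)·(-22/5) + (1/3)·(-2) = -18/5.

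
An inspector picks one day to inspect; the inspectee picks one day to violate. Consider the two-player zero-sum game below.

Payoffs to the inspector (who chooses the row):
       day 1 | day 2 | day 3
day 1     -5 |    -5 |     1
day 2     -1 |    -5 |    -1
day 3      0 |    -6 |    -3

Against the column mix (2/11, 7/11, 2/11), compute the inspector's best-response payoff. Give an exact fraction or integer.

day 1: (-5)·(2/11) + (-5)·(7/11) + (1)·(2/11) = -43/11.
day 2: (-1)·(2/11) + (-5)·(7/11) + (-1)·(2/11) = -39/11.
day 3: (0)·(2/11) + (-6)·(7/11) + (-3)·(2/11) = -48/11.
The best pure response is day 2 with expected payoff -39/11.

-39/11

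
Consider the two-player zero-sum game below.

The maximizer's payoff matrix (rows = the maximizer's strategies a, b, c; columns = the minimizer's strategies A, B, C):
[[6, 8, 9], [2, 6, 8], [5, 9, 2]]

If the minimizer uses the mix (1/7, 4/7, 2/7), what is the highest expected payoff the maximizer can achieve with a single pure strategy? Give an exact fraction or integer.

8

a: (6)·(1/7) + (8)·(4/7) + (9)·(2/7) = 8.
b: (2)·(1/7) + (6)·(4/7) + (8)·(2/7) = 6.
c: (5)·(1/7) + (9)·(4/7) + (2)·(2/7) = 45/7.
The best pure response is a with expected payoff 8.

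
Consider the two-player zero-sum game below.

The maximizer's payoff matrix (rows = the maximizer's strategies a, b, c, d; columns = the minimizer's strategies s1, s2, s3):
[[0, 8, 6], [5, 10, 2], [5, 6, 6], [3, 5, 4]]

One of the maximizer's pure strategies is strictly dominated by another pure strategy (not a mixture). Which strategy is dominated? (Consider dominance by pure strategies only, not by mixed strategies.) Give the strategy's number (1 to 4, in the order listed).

4

Compare d with c: 5 > 3, 6 > 5, 6 > 4.
So c strictly dominates d for the maximizer; d is strictly dominated.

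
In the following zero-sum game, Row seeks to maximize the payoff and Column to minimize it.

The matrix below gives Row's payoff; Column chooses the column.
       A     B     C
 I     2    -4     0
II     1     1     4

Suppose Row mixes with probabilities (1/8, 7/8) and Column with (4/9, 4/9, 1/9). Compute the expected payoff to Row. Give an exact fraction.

Against (4/9, 4/9, 1/9), each row's expected payoff is I: -8/9; II: 4/3.
Taking the (1/8, 7/8)-weighted average: (1/8)·(-8/9) + (7/8)·(4/3) = 19/18.

19/18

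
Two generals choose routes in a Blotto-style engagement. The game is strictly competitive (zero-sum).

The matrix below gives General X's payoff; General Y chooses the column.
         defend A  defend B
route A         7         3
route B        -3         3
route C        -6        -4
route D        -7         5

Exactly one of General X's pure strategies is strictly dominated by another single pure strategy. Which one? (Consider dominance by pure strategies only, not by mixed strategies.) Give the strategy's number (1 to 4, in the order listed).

Compare route C with route A: 7 > -6, 3 > -4.
So route A strictly dominates route C for General X; route C is strictly dominated.

3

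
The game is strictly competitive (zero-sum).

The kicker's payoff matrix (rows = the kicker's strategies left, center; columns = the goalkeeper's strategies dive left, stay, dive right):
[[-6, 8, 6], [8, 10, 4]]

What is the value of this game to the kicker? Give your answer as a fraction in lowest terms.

9/2

Column stay is strictly dominated by dive right for the goalkeeper (it gives the kicker more in every row).
The remaining 2×2 game on (left, center) × (dive left, dive right) has no saddle point. Let the kicker play left with probability p; indifference gives −6p + 8(1−p) = 6p + 4(1−p), so p = 1/4.
Similarly the goalkeeper's optimal q on dive left is 1/8, and the value is -6·(1/8) + (6)·(7/8) = 9/2.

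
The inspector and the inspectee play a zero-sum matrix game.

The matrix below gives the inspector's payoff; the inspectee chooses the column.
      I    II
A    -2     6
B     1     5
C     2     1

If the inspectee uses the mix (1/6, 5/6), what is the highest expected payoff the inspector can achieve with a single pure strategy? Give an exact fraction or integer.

14/3

A: (-2)·(1/6) + (6)·(5/6) = 14/3.
B: (1)·(1/6) + (5)·(5/6) = 13/3.
C: (2)·(1/6) + (1)·(5/6) = 7/6.
The best pure response is A with expected payoff 14/3.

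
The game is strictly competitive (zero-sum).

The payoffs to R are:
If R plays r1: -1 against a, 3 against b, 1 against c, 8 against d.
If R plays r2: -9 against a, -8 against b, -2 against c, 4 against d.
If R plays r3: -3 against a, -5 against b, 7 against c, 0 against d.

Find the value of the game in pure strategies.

-1

Row minima: -1, -9, -5 → R's maximin is -1.
Column maxima: -1, 3, 7, 8 → C's minimax is -1.
They coincide at (r1, a), so the value is -1.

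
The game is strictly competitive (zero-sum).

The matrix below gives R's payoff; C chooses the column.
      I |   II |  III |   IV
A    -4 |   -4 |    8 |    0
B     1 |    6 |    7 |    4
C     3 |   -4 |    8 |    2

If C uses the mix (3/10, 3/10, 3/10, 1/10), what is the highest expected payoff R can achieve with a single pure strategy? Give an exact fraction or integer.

A: (-4)·(3/10) + (-4)·(3/10) + (8)·(3/10) + (0)·(1/10) = 0.
B: (1)·(3/10) + (6)·(3/10) + (7)·(3/10) + (4)·(1/10) = 23/5.
C: (3)·(3/10) + (-4)·(3/10) + (8)·(3/10) + (2)·(1/10) = 23/10.
The best pure response is B with expected payoff 23/5.

23/5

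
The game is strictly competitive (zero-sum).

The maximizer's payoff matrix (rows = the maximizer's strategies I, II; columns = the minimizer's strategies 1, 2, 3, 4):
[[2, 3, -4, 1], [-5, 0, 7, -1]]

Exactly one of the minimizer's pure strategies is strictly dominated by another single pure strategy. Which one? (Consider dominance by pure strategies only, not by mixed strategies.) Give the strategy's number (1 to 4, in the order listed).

2

The minimizer prefers columns that give the maximizer less. Compare 2 with 1: 2 < 3, -5 < 0.
So 1 strictly dominates 2 for the minimizer; 2 is strictly dominated.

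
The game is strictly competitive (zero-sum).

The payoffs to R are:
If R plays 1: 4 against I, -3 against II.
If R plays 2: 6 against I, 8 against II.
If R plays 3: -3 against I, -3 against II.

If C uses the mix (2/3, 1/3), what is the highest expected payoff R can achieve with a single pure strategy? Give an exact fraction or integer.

1: (4)·(2/3) + (-3)·(1/3) = 5/3.
2: (6)·(2/3) + (8)·(1/3) = 20/3.
3: (-3)·(2/3) + (-3)·(1/3) = -3.
The best pure response is 2 with expected payoff 20/3.

20/3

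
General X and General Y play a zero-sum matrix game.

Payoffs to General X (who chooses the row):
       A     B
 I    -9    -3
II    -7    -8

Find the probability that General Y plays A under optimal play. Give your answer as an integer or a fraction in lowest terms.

5/7

Row minima are -9 and -8, so General X's maximin is -8; column maxima are -7 and -3, so General Y's minimax is -7. These differ, so the equilibrium is in mixed strategies.
Let General Y play A with probability q. General X is indifferent when −9q − 3(1−q) = −7q − 8(1−q), giving q = 5/7.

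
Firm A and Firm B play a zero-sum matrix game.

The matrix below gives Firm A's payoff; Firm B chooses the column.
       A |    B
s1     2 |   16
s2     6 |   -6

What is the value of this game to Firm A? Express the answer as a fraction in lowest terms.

Row minima are 2 and -6, so Firm A's maximin is 2; column maxima are 6 and 16, so Firm B's minimax is 6. These differ, so the equilibrium is in mixed strategies.
Let Firm A play s1 with probability p. Firm B is indifferent when 2p + 6(1−p) = 16p − 6(1−p), giving p = 6/13.
Let Firm B play A with probability q. Firm A is indifferent when 2q + 16(1−q) = 6q − 6(1−q), giving q = 11/13.
The value is 2·(11/13) + (16)·(2/13) = 54/13.

54/13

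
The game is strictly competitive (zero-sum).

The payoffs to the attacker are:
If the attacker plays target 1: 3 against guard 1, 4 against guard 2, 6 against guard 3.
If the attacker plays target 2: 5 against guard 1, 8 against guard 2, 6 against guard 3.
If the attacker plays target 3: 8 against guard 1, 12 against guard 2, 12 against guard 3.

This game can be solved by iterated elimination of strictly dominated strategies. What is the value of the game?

Row target 2 is strictly dominated by row target 3 (8>5, 12>8, 12>6); eliminate target 2.
Column guard 3 is strictly dominated by guard 1 for the defender (3<6, 8<12); eliminate guard 3.
Column guard 2 is strictly dominated by guard 1 for the defender (3<4, 8<12); eliminate guard 2.
Row target 1 is strictly dominated by row target 3 (8>3); eliminate target 1.
Only (target 3, guard 1) remains, with payoff 8.

8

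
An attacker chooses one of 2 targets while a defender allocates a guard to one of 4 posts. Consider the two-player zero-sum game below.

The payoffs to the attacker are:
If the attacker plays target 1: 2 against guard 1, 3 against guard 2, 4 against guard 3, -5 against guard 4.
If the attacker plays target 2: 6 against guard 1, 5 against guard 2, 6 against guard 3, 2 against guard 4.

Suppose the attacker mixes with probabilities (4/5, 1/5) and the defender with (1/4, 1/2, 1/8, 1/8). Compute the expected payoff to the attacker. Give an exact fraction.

Against (1/4, 1/2, 1/8, 1/8), each row's expected payoff is target 1: 15/8; target 2: 5.
Taking the (4/5, 1/5)-weighted average: (4/5)·(15/8) + (1/5)·(5) = 5/2.

5/2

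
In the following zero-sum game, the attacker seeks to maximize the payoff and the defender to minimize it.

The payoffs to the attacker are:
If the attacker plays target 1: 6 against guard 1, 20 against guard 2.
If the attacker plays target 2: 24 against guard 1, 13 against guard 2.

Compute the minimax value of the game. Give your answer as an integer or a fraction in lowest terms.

402/25

Row minima are 6 and 13, so the attacker's maximin is 13; column maxima are 24 and 20, so the defender's minimax is 20. These differ, so the equilibrium is in mixed strategies.
Let the attacker play target 1 with probability p. The defender is indifferent when 6p + 24(1−p) = 20p + 13(1−p), giving p = 11/25.
Let the defender play guard 1 with probability q. The attacker is indifferent when 6q + 20(1−q) = 24q + 13(1−q), giving q = 7/25.
The value is 6·(7/25) + (20)·(18/25) = 402/25.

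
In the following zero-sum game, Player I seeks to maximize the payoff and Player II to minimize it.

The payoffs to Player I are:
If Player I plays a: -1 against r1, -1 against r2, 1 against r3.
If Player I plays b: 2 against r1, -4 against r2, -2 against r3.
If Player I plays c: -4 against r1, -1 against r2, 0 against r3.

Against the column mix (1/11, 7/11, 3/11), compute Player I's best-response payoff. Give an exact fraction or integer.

a: (-1)·(1/11) + (-1)·(7/11) + (1)·(3/11) = -5/11.
b: (2)·(1/11) + (-4)·(7/11) + (-2)·(3/11) = -32/11.
c: (-4)·(1/11) + (-1)·(7/11) + (0)·(3/11) = -1.
The best pure response is a with expected payoff -5/11.

-5/11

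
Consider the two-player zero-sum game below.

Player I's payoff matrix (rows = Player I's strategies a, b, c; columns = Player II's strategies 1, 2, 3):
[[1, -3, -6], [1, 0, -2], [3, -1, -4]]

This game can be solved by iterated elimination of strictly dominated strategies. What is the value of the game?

-2

Column 2 is strictly dominated by 3 for Player II (-6<-3, -2<0, -4<-1); eliminate 2.
Column 1 is strictly dominated by 3 for Player II (-6<1, -2<1, -4<3); eliminate 1.
Row a is strictly dominated by row b (-2>-6); eliminate a.
Row c is strictly dominated by row b (-2>-4); eliminate c.
Only (b, 3) remains, with payoff -2.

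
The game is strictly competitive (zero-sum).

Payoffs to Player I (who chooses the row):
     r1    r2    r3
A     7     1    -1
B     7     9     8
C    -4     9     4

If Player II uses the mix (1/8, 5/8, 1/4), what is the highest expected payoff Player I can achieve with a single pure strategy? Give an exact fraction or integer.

A: (7)·(1/8) + (1)·(5/8) + (-1)·(1/4) = 5/4.
B: (7)·(1/8) + (9)·(5/8) + (8)·(1/4) = 17/2.
C: (-4)·(1/8) + (9)·(5/8) + (4)·(1/4) = 49/8.
The best pure response is B with expected payoff 17/2.

17/2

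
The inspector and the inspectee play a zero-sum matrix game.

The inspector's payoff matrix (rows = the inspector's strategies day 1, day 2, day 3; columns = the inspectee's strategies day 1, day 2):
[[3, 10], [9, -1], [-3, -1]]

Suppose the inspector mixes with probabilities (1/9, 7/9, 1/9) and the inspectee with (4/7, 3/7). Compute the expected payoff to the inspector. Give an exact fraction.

86/21

Against (4/7, 3/7), each row's expected payoff is day 1: 6; day 2: 33/7; day 3: -15/7.
Taking the (1/9, 7/9, 1/9)-weighted average: (1/9)·(6) + (7/9)·(33/7) + (1/9)·(-15/7) = 86/21.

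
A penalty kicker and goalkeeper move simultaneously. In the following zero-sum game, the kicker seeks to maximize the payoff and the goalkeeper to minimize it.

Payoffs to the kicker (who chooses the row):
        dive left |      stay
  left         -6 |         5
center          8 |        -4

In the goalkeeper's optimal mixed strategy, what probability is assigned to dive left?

9/23

Row minima are -6 and -4, so the kicker's maximin is -4; column maxima are 8 and 5, so the goalkeeper's minimax is 5. These differ, so the equilibrium is in mixed strategies.
Let the goalkeeper play dive left with probability q. The kicker is indifferent when −6q + 5(1−q) = 8q − 4(1−q), giving q = 9/23.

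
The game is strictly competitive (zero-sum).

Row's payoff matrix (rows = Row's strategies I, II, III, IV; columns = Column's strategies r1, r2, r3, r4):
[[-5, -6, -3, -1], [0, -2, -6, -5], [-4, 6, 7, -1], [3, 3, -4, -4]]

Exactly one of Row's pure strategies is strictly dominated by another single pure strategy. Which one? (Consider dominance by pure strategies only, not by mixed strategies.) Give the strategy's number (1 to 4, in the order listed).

Compare II with IV: 3 > 0, 3 > -2, -4 > -6, -4 > -5.
So IV strictly dominates II for Row; II is strictly dominated.

2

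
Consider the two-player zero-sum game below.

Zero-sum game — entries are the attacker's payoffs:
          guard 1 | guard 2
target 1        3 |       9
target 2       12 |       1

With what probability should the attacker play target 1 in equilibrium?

11/17

Row minima are 3 and 1, so the attacker's maximin is 3; column maxima are 12 and 9, so the defender's minimax is 9. These differ, so the equilibrium is in mixed strategies.
Let the attacker play target 1 with probability p. The defender is indifferent when 3p + 12(1−p) = 9p + (1−p), giving p = 11/17.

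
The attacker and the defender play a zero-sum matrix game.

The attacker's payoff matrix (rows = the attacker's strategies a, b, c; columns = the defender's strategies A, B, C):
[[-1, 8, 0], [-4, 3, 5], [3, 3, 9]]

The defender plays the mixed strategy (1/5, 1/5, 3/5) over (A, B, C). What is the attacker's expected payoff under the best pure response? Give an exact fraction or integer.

33/5

a: (-1)·(1/5) + (8)·(1/5) + (0)·(3/5) = 7/5.
b: (-4)·(1/5) + (3)·(1/5) + (5)·(3/5) = 14/5.
c: (3)·(1/5) + (3)·(1/5) + (9)·(3/5) = 33/5.
The best pure response is c with expected payoff 33/5.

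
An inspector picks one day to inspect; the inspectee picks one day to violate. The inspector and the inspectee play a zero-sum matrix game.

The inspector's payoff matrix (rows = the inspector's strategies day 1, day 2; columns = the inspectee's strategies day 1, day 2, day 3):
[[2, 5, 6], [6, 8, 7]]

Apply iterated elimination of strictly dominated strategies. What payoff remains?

6

Column day 3 is strictly dominated by day 1 for the inspectee (2<6, 6<7); eliminate day 3.
Column day 2 is strictly dominated by day 1 for the inspectee (2<5, 6<8); eliminate day 2.
Row day 1 is strictly dominated by row day 2 (6>2); eliminate day 1.
Only (day 2, day 1) remains, with payoff 6.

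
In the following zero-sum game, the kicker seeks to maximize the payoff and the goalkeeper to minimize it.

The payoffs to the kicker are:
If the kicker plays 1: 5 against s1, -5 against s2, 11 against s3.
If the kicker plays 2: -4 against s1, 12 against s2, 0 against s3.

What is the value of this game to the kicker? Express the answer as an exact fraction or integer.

Column s3 is strictly dominated by s1 for the goalkeeper (it gives the kicker more in every row).
The remaining 2×2 game on (1, 2) × (s1, s2) has no saddle point. Let the kicker play 1 with probability p; indifference gives 5p − 4(1−p) = −5p + 12(1−p), so p = 8/13.
Similarly the goalkeeper's optimal q on s1 is 17/26, and the value is 5·(17/26) + (-5)·(9/26) = 20/13.

20/13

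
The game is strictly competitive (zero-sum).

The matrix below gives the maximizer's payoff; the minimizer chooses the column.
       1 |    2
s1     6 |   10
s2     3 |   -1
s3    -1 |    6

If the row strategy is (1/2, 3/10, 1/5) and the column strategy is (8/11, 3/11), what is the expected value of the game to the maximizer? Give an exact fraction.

Against (8/11, 3/11), each row's expected payoff is s1: 78/11; s2: 21/11; s3: 10/11.
Taking the (1/2, 3/10, 1/5)-weighted average: (1/2)·(78/11) + (3/10)·(21/11) + (1/5)·(10/11) = 43/10.

43/10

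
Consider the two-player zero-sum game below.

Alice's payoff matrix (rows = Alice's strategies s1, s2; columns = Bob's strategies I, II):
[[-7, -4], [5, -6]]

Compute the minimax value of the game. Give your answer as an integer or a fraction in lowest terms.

-31/7

Row minima are -7 and -6, so Alice's maximin is -6; column maxima are 5 and -4, so Bob's minimax is -4. These differ, so the equilibrium is in mixed strategies.
Let Alice play s1 with probability p. Bob is indifferent when −7p + 5(1−p) = −4p − 6(1−p), giving p = 11/14.
Let Bob play I with probability q. Alice is indifferent when −7q − 4(1−q) = 5q − 6(1−q), giving q = 1/7.
The value is -7·(1/7) + (-4)·(6/7) = -31/7.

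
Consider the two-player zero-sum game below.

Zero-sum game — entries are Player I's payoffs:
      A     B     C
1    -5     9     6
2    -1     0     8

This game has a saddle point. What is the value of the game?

Row minima: -5, -1 → Player I's maximin is -1.
Column maxima: -1, 9, 8 → Player II's minimax is -1.
They coincide at (2, A), so the value is -1.

-1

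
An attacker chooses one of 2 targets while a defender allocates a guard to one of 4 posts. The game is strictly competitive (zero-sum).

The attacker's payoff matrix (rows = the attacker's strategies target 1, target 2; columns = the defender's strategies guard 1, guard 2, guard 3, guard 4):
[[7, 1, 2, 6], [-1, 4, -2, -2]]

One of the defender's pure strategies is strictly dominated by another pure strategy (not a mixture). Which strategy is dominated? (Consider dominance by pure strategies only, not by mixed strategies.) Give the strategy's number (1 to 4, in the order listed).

1

The defender prefers columns that give the attacker less. Compare guard 1 with guard 3: 2 < 7, -2 < -1.
So guard 3 strictly dominates guard 1 for the defender; guard 1 is strictly dominated.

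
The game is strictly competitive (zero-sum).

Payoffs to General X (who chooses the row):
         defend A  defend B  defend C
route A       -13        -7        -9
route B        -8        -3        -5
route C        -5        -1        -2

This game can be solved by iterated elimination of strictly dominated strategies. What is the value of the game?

-5

Row route A is strictly dominated by row route B (-8>-13, -3>-7, -5>-9); eliminate route A.
Column defend C is strictly dominated by defend A for General Y (-8<-5, -5<-2); eliminate defend C.
Row route B is strictly dominated by row route C (-5>-8, -1>-3); eliminate route B.
Column defend B is strictly dominated by defend A for General Y (-5<-1); eliminate defend B.
Only (route C, defend A) remains, with payoff -5.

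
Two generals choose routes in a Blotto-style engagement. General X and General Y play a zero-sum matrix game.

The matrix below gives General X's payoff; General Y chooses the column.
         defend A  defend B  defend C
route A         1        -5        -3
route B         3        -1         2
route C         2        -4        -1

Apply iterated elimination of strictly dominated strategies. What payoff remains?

-1

Column defend C is strictly dominated by defend B for General Y (-5<-3, -1<2, -4<-1); eliminate defend C.
Column defend A is strictly dominated by defend B for General Y (-5<1, -1<3, -4<2); eliminate defend A.
Row route A is strictly dominated by row route B (-1>-5); eliminate route A.
Row route C is strictly dominated by row route B (-1>-4); eliminate route C.
Only (route B, defend B) remains, with payoff -1.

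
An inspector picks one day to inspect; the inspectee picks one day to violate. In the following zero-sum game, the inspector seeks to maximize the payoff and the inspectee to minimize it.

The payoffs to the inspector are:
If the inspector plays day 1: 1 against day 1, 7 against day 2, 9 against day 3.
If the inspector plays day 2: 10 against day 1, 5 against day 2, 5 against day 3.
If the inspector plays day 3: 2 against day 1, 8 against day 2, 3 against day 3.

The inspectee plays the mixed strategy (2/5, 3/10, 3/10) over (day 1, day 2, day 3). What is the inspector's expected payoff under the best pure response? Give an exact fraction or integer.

day 1: (1)·(2/5) + (7)·(3/10) + (9)·(3/10) = 26/5.
day 2: (10)·(2/5) + (5)·(3/10) + (5)·(3/10) = 7.
day 3: (2)·(2/5) + (8)·(3/10) + (3)·(3/10) = 41/10.
The best pure response is day 2 with expected payoff 7.

7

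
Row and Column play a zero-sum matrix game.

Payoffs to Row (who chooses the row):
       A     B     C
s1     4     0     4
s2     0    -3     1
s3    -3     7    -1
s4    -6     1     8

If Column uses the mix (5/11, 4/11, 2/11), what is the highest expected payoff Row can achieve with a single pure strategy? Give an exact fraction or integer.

s1: (4)·(5/11) + (0)·(4/11) + (4)·(2/11) = 28/11.
s2: (0)·(5/11) + (-3)·(4/11) + (1)·(2/11) = -10/11.
s3: (-3)·(5/11) + (7)·(4/11) + (-1)·(2/11) = 1.
s4: (-6)·(5/11) + (1)·(4/11) + (8)·(2/11) = -10/11.
The best pure response is s1 with expected payoff 28/11.

28/11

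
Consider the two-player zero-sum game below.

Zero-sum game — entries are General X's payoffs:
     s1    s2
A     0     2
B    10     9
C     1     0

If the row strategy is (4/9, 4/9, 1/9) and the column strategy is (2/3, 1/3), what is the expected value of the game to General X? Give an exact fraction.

Against (2/3, 1/3), each row's expected payoff is A: 2/3; B: 29/3; C: 2/3.
Taking the (4/9, 4/9, 1/9)-weighted average: (4/9)·(2/3) + (4/9)·(29/3) + (1/9)·(2/3) = 14/3.

14/3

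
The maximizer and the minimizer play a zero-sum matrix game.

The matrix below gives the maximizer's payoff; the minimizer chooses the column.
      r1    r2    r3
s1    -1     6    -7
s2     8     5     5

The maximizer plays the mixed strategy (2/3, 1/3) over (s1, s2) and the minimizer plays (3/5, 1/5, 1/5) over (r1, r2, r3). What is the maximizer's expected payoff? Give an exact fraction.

Against (3/5, 1/5, 1/5), each row's expected payoff is s1: -4/5; s2: 34/5.
Taking the (2/3, 1/3)-weighted average: (2/3)·(-4/5) + (1/3)·(34/5) = 26/15.

26/15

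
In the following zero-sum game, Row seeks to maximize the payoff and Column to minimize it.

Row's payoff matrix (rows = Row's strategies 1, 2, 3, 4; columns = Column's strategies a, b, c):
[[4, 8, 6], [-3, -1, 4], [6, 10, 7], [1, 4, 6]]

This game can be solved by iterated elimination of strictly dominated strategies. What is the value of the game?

Column c is strictly dominated by a for Column (4<6, -3<4, 6<7, 1<6); eliminate c.
Column b is strictly dominated by a for Column (4<8, -3<-1, 6<10, 1<4); eliminate b.
Row 2 is strictly dominated by row 1 (4>-3); eliminate 2.
Row 4 is strictly dominated by row 1 (4>1); eliminate 4.
Row 1 is strictly dominated by row 3 (6>4); eliminate 1.
Only (3, a) remains, with payoff 6.

6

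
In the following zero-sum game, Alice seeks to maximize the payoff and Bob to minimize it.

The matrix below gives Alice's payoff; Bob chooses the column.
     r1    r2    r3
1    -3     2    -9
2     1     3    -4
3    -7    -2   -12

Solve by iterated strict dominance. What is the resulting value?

-4

Column r2 is strictly dominated by r1 for Bob (-3<2, 1<3, -7<-2); eliminate r2.
Row 3 is strictly dominated by row 1 (-3>-7, -9>-12); eliminate 3.
Row 1 is strictly dominated by row 2 (1>-3, -4>-9); eliminate 1.
Column r1 is strictly dominated by r3 for Bob (-4<1); eliminate r1.
Only (2, r3) remains, with payoff -4.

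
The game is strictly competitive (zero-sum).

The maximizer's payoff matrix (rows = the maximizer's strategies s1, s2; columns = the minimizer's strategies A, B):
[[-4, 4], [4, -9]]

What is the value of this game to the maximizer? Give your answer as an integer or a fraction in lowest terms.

Row minima are -4 and -9, so the maximizer's maximin is -4; column maxima are 4 and 4, so the minimizer's minimax is 4. These differ, so the equilibrium is in mixed strategies.
Let the maximizer play s1 with probability p. The minimizer is indifferent when −4p + 4(1−p) = 4p − 9(1−p), giving p = 13/21.
Let the minimizer play A with probability q. The maximizer is indifferent when −4q + 4(1−q) = 4q − 9(1−q), giving q = 13/21.
The value is -4·(13/21) + (4)·(8/21) = -20/21.

-20/21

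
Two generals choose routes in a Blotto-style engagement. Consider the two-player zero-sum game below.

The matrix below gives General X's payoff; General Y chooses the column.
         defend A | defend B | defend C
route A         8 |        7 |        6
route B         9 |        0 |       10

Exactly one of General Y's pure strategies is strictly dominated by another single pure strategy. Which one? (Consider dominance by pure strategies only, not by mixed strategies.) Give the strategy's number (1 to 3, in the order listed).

General Y prefers columns that give General X less. Compare defend A with defend B: 7 < 8, 0 < 9.
So defend B strictly dominates defend A for General Y; defend A is strictly dominated.

1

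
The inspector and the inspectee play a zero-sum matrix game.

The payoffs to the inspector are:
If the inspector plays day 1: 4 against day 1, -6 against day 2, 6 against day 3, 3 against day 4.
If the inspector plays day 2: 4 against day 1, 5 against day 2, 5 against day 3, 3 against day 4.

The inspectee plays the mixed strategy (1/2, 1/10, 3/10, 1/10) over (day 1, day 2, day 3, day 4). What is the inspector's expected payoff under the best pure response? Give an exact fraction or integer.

day 1: (4)·(1/2) + (-6)·(1/10) + (6)·(3/10) + (3)·(1/10) = 7/2.
day 2: (4)·(1/2) + (5)·(1/10) + (5)·(3/10) + (3)·(1/10) = 43/10.
The best pure response is day 2 with expected payoff 43/10.

43/10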